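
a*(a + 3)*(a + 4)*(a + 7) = a^4 + 14*a^3 + 61*a^2 + 84*a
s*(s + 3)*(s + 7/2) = s^3 + 13*s^2/2 + 21*s/2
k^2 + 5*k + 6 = (k + 2)*(k + 3)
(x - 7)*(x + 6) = x^2 - x - 42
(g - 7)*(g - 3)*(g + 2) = g^3 - 8*g^2 + g + 42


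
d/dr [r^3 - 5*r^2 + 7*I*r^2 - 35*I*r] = 3*r^2 + r*(-10 + 14*I) - 35*I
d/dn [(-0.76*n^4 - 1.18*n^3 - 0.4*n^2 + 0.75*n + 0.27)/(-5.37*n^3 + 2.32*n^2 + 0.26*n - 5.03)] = (4.0812*n^6 - 3.5264*n^5 - 5.4784*n^4 + 22.7326*n^3 + 20.3119*n^2 + 2.7712*n - 3.8427)/(28.8369*n^6 - 24.9168*n^5 + 2.59*n^4 + 55.2286*n^3 - 23.2716*n^2 - 2.6156*n + 25.3009)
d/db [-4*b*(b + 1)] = -8*b - 4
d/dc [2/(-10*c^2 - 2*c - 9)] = 4*(10*c + 1)/(10*c^2 + 2*c + 9)^2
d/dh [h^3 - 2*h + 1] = 3*h^2 - 2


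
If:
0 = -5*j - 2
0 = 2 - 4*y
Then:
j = -2/5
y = 1/2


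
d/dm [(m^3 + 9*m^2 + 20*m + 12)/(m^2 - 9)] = (m^4 - 47*m^2 - 186*m - 180)/(m^4 - 18*m^2 + 81)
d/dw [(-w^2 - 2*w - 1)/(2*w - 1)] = 2*(-w^2 + w + 2)/(4*w^2 - 4*w + 1)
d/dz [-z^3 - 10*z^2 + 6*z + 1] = -3*z^2 - 20*z + 6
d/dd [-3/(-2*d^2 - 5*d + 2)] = 3*(-4*d - 5)/(2*d^2 + 5*d - 2)^2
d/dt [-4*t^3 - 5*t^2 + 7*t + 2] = -12*t^2 - 10*t + 7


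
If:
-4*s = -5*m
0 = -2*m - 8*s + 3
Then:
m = 1/4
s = 5/16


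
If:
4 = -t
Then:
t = -4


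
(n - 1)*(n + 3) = n^2 + 2*n - 3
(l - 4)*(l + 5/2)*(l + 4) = l^3 + 5*l^2/2 - 16*l - 40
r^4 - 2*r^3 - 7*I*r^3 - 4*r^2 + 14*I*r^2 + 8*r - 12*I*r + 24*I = (r - 2)*(r - 6*I)*(r - 2*I)*(r + I)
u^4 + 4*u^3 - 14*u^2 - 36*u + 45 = (u - 3)*(u - 1)*(u + 3)*(u + 5)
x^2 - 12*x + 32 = (x - 8)*(x - 4)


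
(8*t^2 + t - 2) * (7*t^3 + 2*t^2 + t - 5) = 56*t^5 + 23*t^4 - 4*t^3 - 43*t^2 - 7*t + 10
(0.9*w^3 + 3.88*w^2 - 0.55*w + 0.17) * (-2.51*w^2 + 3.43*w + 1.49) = -2.259*w^5 - 6.6518*w^4 + 16.0299*w^3 + 3.468*w^2 - 0.2364*w + 0.2533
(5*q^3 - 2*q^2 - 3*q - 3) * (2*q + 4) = 10*q^4 + 16*q^3 - 14*q^2 - 18*q - 12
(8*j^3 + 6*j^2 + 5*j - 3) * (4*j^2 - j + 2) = 32*j^5 + 16*j^4 + 30*j^3 - 5*j^2 + 13*j - 6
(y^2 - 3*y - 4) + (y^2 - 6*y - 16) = 2*y^2 - 9*y - 20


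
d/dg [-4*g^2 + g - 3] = 1 - 8*g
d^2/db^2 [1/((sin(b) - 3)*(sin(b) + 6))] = (-4*sin(b)^4 - 9*sin(b)^3 - 75*sin(b)^2 - 36*sin(b) + 54)/((sin(b) - 3)^3*(sin(b) + 6)^3)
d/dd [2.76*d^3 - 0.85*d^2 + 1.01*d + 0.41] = 8.28*d^2 - 1.7*d + 1.01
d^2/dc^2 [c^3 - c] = 6*c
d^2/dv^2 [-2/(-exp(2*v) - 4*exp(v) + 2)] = 8*(-(exp(v) + 1)*(exp(2*v) + 4*exp(v) - 2) + 2*(exp(v) + 2)^2*exp(v))*exp(v)/(exp(2*v) + 4*exp(v) - 2)^3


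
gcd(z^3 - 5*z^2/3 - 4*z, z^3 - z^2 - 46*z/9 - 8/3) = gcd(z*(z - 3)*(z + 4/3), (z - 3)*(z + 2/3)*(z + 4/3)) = z^2 - 5*z/3 - 4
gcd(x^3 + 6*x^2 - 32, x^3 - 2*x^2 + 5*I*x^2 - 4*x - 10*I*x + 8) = x - 2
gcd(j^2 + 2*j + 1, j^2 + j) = j + 1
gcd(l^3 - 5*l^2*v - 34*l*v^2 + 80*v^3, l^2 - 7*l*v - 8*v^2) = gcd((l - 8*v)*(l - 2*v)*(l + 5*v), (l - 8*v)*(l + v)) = -l + 8*v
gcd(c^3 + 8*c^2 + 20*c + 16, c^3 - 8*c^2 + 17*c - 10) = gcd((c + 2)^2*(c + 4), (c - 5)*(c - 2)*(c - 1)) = 1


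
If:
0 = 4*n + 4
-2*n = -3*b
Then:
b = -2/3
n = -1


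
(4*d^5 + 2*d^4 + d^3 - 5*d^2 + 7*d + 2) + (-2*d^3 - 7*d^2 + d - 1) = 4*d^5 + 2*d^4 - d^3 - 12*d^2 + 8*d + 1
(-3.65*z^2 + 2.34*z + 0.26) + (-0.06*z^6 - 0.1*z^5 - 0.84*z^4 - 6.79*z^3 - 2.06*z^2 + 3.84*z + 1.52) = -0.06*z^6 - 0.1*z^5 - 0.84*z^4 - 6.79*z^3 - 5.71*z^2 + 6.18*z + 1.78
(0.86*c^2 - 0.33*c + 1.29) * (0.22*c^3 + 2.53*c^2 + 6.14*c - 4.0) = 0.1892*c^5 + 2.1032*c^4 + 4.7293*c^3 - 2.2025*c^2 + 9.2406*c - 5.16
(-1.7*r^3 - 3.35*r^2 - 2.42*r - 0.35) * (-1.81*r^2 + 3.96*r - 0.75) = 3.077*r^5 - 0.6685*r^4 - 7.6108*r^3 - 6.4372*r^2 + 0.429*r + 0.2625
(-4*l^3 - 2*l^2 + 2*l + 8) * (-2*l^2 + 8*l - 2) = 8*l^5 - 28*l^4 - 12*l^3 + 4*l^2 + 60*l - 16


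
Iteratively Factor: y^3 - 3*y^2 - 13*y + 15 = (y - 1)*(y^2 - 2*y - 15) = (y - 1)*(y + 3)*(y - 5)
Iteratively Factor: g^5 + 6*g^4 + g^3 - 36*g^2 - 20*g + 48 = (g + 3)*(g^4 + 3*g^3 - 8*g^2 - 12*g + 16) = (g - 2)*(g + 3)*(g^3 + 5*g^2 + 2*g - 8) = (g - 2)*(g + 3)*(g + 4)*(g^2 + g - 2) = (g - 2)*(g - 1)*(g + 3)*(g + 4)*(g + 2)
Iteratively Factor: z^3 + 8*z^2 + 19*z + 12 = (z + 1)*(z^2 + 7*z + 12) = (z + 1)*(z + 4)*(z + 3)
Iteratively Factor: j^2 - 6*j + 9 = (j - 3)*(j - 3)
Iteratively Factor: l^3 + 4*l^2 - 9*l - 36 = (l + 3)*(l^2 + l - 12) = (l - 3)*(l + 3)*(l + 4)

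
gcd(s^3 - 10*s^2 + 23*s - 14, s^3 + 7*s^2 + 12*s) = 1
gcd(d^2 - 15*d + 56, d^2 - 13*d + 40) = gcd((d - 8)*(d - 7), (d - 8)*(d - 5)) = d - 8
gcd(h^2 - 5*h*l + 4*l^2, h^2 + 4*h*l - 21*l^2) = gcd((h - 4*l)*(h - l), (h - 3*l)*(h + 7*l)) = 1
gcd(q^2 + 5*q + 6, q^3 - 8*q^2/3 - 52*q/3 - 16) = q + 2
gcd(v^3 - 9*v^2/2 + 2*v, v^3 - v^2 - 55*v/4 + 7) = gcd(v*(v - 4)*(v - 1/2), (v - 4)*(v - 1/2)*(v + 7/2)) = v^2 - 9*v/2 + 2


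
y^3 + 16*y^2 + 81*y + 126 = (y + 3)*(y + 6)*(y + 7)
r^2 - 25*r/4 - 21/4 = (r - 7)*(r + 3/4)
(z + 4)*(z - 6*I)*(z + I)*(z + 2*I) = z^4 + 4*z^3 - 3*I*z^3 + 16*z^2 - 12*I*z^2 + 64*z + 12*I*z + 48*I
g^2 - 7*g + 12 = (g - 4)*(g - 3)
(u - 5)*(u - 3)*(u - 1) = u^3 - 9*u^2 + 23*u - 15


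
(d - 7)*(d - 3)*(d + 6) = d^3 - 4*d^2 - 39*d + 126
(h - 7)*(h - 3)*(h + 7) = h^3 - 3*h^2 - 49*h + 147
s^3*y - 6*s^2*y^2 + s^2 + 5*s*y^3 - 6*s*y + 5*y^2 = (s - 5*y)*(s - y)*(s*y + 1)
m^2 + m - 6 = (m - 2)*(m + 3)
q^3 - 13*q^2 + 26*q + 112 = (q - 8)*(q - 7)*(q + 2)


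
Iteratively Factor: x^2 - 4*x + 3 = (x - 3)*(x - 1)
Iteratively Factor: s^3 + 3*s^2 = (s + 3)*(s^2) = s*(s + 3)*(s)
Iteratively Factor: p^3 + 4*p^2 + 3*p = (p)*(p^2 + 4*p + 3) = p*(p + 3)*(p + 1)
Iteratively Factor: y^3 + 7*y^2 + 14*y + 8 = (y + 2)*(y^2 + 5*y + 4) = (y + 1)*(y + 2)*(y + 4)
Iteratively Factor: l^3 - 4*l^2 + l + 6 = (l + 1)*(l^2 - 5*l + 6) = (l - 2)*(l + 1)*(l - 3)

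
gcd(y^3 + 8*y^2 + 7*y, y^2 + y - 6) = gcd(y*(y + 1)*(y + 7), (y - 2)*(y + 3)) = 1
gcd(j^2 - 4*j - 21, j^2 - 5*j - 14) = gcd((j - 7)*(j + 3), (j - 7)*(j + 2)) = j - 7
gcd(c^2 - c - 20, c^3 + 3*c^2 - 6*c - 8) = c + 4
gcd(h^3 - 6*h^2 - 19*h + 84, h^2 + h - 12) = h^2 + h - 12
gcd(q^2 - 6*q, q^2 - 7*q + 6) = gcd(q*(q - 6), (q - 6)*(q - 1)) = q - 6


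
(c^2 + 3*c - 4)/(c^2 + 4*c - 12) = (c^2 + 3*c - 4)/(c^2 + 4*c - 12)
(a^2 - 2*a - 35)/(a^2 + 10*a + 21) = (a^2 - 2*a - 35)/(a^2 + 10*a + 21)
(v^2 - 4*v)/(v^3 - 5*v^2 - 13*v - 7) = v*(4 - v)/(-v^3 + 5*v^2 + 13*v + 7)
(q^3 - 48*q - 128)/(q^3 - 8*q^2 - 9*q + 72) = (q^2 + 8*q + 16)/(q^2 - 9)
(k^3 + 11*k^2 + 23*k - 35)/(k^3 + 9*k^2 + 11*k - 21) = (k + 5)/(k + 3)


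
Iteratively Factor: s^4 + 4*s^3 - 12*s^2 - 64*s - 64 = (s - 4)*(s^3 + 8*s^2 + 20*s + 16) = (s - 4)*(s + 2)*(s^2 + 6*s + 8) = (s - 4)*(s + 2)^2*(s + 4)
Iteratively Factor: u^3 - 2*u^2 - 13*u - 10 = (u + 1)*(u^2 - 3*u - 10) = (u - 5)*(u + 1)*(u + 2)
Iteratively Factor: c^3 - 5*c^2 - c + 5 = (c + 1)*(c^2 - 6*c + 5) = (c - 5)*(c + 1)*(c - 1)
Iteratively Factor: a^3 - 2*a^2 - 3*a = (a + 1)*(a^2 - 3*a) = a*(a + 1)*(a - 3)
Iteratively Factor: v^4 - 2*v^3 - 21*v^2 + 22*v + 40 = (v + 1)*(v^3 - 3*v^2 - 18*v + 40) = (v - 2)*(v + 1)*(v^2 - v - 20) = (v - 2)*(v + 1)*(v + 4)*(v - 5)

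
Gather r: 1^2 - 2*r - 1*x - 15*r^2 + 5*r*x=-15*r^2 + r*(5*x - 2) - x + 1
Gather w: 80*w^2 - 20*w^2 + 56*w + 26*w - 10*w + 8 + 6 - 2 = 60*w^2 + 72*w + 12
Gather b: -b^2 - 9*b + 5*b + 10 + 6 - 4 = -b^2 - 4*b + 12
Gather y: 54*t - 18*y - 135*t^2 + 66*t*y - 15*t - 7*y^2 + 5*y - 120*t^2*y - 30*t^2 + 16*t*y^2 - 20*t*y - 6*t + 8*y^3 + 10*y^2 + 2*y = -165*t^2 + 33*t + 8*y^3 + y^2*(16*t + 3) + y*(-120*t^2 + 46*t - 11)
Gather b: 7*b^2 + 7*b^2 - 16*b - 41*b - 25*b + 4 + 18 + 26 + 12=14*b^2 - 82*b + 60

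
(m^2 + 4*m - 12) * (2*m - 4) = 2*m^3 + 4*m^2 - 40*m + 48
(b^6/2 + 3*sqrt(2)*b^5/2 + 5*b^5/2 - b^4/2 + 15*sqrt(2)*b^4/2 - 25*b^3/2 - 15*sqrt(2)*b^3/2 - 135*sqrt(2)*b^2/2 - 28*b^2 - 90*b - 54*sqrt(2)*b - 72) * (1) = b^6/2 + 3*sqrt(2)*b^5/2 + 5*b^5/2 - b^4/2 + 15*sqrt(2)*b^4/2 - 25*b^3/2 - 15*sqrt(2)*b^3/2 - 135*sqrt(2)*b^2/2 - 28*b^2 - 90*b - 54*sqrt(2)*b - 72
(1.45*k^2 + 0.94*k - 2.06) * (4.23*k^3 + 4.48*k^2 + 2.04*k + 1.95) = 6.1335*k^5 + 10.4722*k^4 - 1.5446*k^3 - 4.4837*k^2 - 2.3694*k - 4.017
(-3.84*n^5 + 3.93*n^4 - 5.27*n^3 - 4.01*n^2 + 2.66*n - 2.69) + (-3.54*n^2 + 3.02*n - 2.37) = -3.84*n^5 + 3.93*n^4 - 5.27*n^3 - 7.55*n^2 + 5.68*n - 5.06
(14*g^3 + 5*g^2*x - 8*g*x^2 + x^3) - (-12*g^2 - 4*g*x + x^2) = 14*g^3 + 5*g^2*x + 12*g^2 - 8*g*x^2 + 4*g*x + x^3 - x^2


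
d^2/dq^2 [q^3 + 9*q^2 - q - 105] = 6*q + 18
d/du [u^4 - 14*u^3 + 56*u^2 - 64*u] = 4*u^3 - 42*u^2 + 112*u - 64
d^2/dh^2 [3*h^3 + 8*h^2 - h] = 18*h + 16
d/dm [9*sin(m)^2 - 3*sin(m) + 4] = 3*(6*sin(m) - 1)*cos(m)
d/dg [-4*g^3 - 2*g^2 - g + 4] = -12*g^2 - 4*g - 1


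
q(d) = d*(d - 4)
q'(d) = 2*d - 4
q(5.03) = 5.18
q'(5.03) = 6.06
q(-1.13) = 5.80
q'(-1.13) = -6.26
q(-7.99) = 95.80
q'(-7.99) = -19.98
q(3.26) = -2.41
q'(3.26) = 2.52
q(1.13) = -3.24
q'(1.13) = -1.74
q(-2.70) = 18.09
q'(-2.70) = -9.40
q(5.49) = 8.18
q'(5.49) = 6.98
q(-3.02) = 21.20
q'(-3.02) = -10.04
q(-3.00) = 21.00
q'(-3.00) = -10.00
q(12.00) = 96.00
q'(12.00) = 20.00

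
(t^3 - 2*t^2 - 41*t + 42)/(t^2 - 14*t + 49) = (t^2 + 5*t - 6)/(t - 7)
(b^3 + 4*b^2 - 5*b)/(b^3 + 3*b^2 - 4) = b*(b + 5)/(b^2 + 4*b + 4)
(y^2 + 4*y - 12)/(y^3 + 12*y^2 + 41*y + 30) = (y - 2)/(y^2 + 6*y + 5)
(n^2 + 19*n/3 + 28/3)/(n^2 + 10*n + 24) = (n + 7/3)/(n + 6)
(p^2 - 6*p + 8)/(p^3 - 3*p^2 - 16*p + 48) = (p - 2)/(p^2 + p - 12)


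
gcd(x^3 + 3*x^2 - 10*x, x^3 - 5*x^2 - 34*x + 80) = x^2 + 3*x - 10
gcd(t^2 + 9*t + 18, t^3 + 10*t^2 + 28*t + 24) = t + 6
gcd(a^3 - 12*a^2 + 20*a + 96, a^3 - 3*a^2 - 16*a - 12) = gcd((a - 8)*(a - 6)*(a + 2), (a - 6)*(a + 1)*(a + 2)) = a^2 - 4*a - 12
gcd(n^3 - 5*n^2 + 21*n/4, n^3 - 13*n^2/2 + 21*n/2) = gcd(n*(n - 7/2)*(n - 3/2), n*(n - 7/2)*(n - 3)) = n^2 - 7*n/2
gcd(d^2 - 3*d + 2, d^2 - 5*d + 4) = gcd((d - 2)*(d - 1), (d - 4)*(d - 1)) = d - 1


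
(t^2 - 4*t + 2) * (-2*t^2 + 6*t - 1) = -2*t^4 + 14*t^3 - 29*t^2 + 16*t - 2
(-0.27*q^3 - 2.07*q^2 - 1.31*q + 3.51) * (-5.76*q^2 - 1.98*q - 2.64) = 1.5552*q^5 + 12.4578*q^4 + 12.357*q^3 - 12.159*q^2 - 3.4914*q - 9.2664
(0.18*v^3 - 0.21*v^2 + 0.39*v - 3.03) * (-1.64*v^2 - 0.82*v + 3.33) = -0.2952*v^5 + 0.1968*v^4 + 0.132*v^3 + 3.9501*v^2 + 3.7833*v - 10.0899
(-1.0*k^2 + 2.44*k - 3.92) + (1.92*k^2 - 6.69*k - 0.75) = 0.92*k^2 - 4.25*k - 4.67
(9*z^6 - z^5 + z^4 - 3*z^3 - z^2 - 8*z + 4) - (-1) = 9*z^6 - z^5 + z^4 - 3*z^3 - z^2 - 8*z + 5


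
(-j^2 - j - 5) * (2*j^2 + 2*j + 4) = -2*j^4 - 4*j^3 - 16*j^2 - 14*j - 20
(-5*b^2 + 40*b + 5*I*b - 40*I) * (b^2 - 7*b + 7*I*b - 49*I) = -5*b^4 + 75*b^3 - 30*I*b^3 - 315*b^2 + 450*I*b^2 + 525*b - 1680*I*b - 1960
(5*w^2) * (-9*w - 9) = -45*w^3 - 45*w^2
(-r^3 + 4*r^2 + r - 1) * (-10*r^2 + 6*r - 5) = 10*r^5 - 46*r^4 + 19*r^3 - 4*r^2 - 11*r + 5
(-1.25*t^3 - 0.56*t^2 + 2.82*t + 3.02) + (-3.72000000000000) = -1.25*t^3 - 0.56*t^2 + 2.82*t - 0.7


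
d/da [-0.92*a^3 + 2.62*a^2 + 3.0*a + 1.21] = -2.76*a^2 + 5.24*a + 3.0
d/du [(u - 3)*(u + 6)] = 2*u + 3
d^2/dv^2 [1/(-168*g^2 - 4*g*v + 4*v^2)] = (-42*g^2 - g*v + v^2 - (g - 2*v)^2)/(2*(42*g^2 + g*v - v^2)^3)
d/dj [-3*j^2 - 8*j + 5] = -6*j - 8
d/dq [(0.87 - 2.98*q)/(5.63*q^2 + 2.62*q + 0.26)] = (16.7774*q^2 - 9.7962*q - 3.0542)/(31.6969*q^4 + 29.5012*q^3 + 9.792*q^2 + 1.3624*q + 0.0676)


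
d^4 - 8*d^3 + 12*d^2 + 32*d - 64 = (d - 4)^2*(d - 2)*(d + 2)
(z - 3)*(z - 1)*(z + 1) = z^3 - 3*z^2 - z + 3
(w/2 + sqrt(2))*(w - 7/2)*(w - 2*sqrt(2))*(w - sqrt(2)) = w^4/2 - 7*w^3/4 - sqrt(2)*w^3/2 - 4*w^2 + 7*sqrt(2)*w^2/4 + 4*sqrt(2)*w + 14*w - 14*sqrt(2)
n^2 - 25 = (n - 5)*(n + 5)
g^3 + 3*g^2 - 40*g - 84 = (g - 6)*(g + 2)*(g + 7)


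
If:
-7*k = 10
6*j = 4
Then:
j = 2/3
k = -10/7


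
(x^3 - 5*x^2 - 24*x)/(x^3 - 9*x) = (x - 8)/(x - 3)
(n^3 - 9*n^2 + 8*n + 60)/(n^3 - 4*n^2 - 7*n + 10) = (n - 6)/(n - 1)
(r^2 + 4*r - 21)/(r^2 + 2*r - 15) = (r + 7)/(r + 5)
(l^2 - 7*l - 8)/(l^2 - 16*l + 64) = (l + 1)/(l - 8)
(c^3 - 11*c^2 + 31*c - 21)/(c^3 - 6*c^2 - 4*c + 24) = (c^3 - 11*c^2 + 31*c - 21)/(c^3 - 6*c^2 - 4*c + 24)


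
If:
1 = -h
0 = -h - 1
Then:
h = -1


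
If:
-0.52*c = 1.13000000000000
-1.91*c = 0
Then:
No Solution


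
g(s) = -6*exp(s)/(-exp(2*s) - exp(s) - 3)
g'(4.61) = -0.06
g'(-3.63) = 0.05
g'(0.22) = 0.32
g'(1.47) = -0.60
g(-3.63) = 0.05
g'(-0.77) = 0.57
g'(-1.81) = 0.29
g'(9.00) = 0.00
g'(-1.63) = 0.33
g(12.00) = 0.00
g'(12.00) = 0.00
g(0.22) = 1.29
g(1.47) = 0.99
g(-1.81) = 0.31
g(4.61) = 0.06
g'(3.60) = -0.15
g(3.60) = 0.16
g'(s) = -6*(2*exp(2*s) + exp(s))*exp(s)/(-exp(2*s) - exp(s) - 3)^2 - 6*exp(s)/(-exp(2*s) - exp(s) - 3)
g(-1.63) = 0.36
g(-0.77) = 0.76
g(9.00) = 0.00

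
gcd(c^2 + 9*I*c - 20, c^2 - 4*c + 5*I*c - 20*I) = c + 5*I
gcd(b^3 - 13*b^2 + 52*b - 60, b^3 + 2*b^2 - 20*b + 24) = b - 2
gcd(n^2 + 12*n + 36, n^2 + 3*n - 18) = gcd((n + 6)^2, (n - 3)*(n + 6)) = n + 6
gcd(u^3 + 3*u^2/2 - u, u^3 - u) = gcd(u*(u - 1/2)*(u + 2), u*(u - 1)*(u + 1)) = u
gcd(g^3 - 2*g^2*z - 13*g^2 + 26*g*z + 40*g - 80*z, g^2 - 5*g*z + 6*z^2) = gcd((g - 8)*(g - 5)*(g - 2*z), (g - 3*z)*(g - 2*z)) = -g + 2*z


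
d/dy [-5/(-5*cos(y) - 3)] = 25*sin(y)/(5*cos(y) + 3)^2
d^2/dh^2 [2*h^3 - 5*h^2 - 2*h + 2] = 12*h - 10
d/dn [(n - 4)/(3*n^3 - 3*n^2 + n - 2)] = (3*n^3 - 3*n^2 + n - (n - 4)*(9*n^2 - 6*n + 1) - 2)/(3*n^3 - 3*n^2 + n - 2)^2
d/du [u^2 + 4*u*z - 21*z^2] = 2*u + 4*z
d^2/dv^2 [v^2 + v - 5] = 2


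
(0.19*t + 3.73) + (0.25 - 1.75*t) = 3.98 - 1.56*t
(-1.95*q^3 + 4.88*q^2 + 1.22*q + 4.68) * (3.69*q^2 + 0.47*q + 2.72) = -7.1955*q^5 + 17.0907*q^4 + 1.4914*q^3 + 31.1162*q^2 + 5.518*q + 12.7296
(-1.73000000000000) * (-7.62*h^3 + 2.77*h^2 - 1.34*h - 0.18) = 13.1826*h^3 - 4.7921*h^2 + 2.3182*h + 0.3114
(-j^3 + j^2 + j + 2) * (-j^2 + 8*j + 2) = j^5 - 9*j^4 + 5*j^3 + 8*j^2 + 18*j + 4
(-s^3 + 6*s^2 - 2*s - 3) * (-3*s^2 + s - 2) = 3*s^5 - 19*s^4 + 14*s^3 - 5*s^2 + s + 6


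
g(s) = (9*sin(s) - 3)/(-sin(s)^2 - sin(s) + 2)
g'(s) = (2*sin(s)*cos(s) + cos(s))*(9*sin(s) - 3)/(-sin(s)^2 - sin(s) + 2)^2 + 9*cos(s)/(-sin(s)^2 - sin(s) + 2) = 3*(3*sin(s)^2 - 2*sin(s) + 5)*cos(s)/(sin(s)^2 + sin(s) - 2)^2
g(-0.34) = -2.70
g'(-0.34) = 3.44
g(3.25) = -1.90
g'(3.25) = -3.56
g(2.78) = 0.12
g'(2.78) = -5.66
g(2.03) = 16.89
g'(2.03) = -82.97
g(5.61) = -3.85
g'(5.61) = 3.48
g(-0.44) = -3.04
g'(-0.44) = 3.45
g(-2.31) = -4.40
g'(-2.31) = -3.41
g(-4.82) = 343.41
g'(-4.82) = 6419.85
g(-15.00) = -3.97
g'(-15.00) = -3.48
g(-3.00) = -2.01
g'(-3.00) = -3.53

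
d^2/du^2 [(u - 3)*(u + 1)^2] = 6*u - 2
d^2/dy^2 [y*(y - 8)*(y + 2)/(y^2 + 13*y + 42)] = 42*(9*y^3 + 114*y^2 + 348*y - 88)/(y^6 + 39*y^5 + 633*y^4 + 5473*y^3 + 26586*y^2 + 68796*y + 74088)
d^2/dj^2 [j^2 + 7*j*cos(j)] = -7*j*cos(j) - 14*sin(j) + 2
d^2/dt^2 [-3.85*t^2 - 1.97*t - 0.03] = -7.70000000000000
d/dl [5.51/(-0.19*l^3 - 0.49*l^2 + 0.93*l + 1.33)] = (3.1407*l^2 + 5.3998*l - 5.1243)/(0.19*l^3 + 0.49*l^2 - 0.93*l - 1.33)^2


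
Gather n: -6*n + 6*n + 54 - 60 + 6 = 0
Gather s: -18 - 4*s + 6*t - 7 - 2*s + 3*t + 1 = -6*s + 9*t - 24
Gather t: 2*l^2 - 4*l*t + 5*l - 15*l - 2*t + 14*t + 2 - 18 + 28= 2*l^2 - 10*l + t*(12 - 4*l) + 12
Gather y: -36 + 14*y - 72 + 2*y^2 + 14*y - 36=2*y^2 + 28*y - 144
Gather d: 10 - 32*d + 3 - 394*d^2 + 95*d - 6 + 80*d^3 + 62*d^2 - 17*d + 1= 80*d^3 - 332*d^2 + 46*d + 8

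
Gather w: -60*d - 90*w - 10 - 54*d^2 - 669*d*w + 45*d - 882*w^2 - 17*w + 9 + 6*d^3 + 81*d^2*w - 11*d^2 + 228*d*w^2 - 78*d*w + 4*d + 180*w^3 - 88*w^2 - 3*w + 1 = 6*d^3 - 65*d^2 - 11*d + 180*w^3 + w^2*(228*d - 970) + w*(81*d^2 - 747*d - 110)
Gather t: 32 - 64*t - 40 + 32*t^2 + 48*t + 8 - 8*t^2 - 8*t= 24*t^2 - 24*t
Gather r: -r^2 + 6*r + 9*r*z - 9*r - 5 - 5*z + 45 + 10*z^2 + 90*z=-r^2 + r*(9*z - 3) + 10*z^2 + 85*z + 40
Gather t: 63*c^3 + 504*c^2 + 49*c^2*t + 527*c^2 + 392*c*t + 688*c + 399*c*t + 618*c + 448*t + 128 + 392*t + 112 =63*c^3 + 1031*c^2 + 1306*c + t*(49*c^2 + 791*c + 840) + 240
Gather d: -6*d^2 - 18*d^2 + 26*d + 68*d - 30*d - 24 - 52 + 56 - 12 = -24*d^2 + 64*d - 32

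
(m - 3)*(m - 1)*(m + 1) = m^3 - 3*m^2 - m + 3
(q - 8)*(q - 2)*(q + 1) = q^3 - 9*q^2 + 6*q + 16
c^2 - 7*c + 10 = (c - 5)*(c - 2)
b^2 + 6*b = b*(b + 6)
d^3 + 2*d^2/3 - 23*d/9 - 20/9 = (d - 5/3)*(d + 1)*(d + 4/3)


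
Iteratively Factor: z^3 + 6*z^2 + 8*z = (z + 2)*(z^2 + 4*z) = (z + 2)*(z + 4)*(z)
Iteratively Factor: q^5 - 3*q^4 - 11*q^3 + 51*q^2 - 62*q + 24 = (q - 2)*(q^4 - q^3 - 13*q^2 + 25*q - 12) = (q - 2)*(q - 1)*(q^3 - 13*q + 12) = (q - 3)*(q - 2)*(q - 1)*(q^2 + 3*q - 4) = (q - 3)*(q - 2)*(q - 1)*(q + 4)*(q - 1)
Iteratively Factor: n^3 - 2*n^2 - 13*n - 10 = (n + 1)*(n^2 - 3*n - 10) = (n - 5)*(n + 1)*(n + 2)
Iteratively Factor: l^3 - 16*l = (l)*(l^2 - 16) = l*(l - 4)*(l + 4)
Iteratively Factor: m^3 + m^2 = (m + 1)*(m^2) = m*(m + 1)*(m)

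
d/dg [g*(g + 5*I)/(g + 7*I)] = (g^2 + 14*I*g - 35)/(g^2 + 14*I*g - 49)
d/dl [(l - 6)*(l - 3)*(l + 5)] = 3*l^2 - 8*l - 27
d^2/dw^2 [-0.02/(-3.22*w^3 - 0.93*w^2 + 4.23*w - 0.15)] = (-(0.3864*w + 0.0372)*(3.22*w^3 + 0.93*w^2 - 4.23*w + 0.15) + 0.02*(9.66*w^2 + 1.86*w - 4.23)*(19.32*w^2 + 3.72*w - 8.46))/(3.22*w^3 + 0.93*w^2 - 4.23*w + 0.15)^3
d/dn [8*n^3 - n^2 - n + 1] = 24*n^2 - 2*n - 1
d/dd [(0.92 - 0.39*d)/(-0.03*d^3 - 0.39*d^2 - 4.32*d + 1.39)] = (-0.0234*d^3 - 0.0693*d^2 + 0.7176*d + 3.4323)/(0.0009*d^6 + 0.0234*d^5 + 0.4113*d^4 + 3.2862*d^3 + 17.5782*d^2 - 12.0096*d + 1.9321)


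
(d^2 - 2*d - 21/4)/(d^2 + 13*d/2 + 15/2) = (d - 7/2)/(d + 5)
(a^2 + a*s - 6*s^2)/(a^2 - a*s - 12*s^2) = (-a + 2*s)/(-a + 4*s)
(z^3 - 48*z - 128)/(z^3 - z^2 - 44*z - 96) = (z + 4)/(z + 3)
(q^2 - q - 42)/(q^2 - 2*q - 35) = (q + 6)/(q + 5)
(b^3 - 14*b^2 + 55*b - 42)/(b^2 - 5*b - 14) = (b^2 - 7*b + 6)/(b + 2)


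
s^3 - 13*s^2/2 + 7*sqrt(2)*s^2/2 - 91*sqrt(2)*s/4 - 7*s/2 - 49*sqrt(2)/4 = (s - 7)*(s + 1/2)*(s + 7*sqrt(2)/2)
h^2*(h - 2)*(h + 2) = h^4 - 4*h^2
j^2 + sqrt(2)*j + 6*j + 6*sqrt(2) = (j + 6)*(j + sqrt(2))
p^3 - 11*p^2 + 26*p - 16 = (p - 8)*(p - 2)*(p - 1)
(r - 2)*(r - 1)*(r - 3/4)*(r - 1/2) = r^4 - 17*r^3/4 + 49*r^2/8 - 29*r/8 + 3/4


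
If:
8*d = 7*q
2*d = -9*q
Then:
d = 0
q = 0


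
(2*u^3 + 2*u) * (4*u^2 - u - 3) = 8*u^5 - 2*u^4 + 2*u^3 - 2*u^2 - 6*u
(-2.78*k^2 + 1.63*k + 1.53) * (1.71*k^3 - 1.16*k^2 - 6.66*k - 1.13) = -4.7538*k^5 + 6.0121*k^4 + 19.2403*k^3 - 9.4892*k^2 - 12.0317*k - 1.7289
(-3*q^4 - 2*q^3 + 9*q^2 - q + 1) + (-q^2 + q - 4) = -3*q^4 - 2*q^3 + 8*q^2 - 3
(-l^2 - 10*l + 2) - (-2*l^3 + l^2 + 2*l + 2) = 2*l^3 - 2*l^2 - 12*l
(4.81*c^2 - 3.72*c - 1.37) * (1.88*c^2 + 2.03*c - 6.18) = 9.0428*c^4 + 2.7707*c^3 - 39.853*c^2 + 20.2085*c + 8.4666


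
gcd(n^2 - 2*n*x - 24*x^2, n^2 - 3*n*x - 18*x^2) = -n + 6*x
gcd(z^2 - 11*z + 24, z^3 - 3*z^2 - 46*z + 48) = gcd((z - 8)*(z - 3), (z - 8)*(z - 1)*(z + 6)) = z - 8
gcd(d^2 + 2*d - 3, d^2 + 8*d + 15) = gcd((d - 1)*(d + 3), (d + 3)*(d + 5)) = d + 3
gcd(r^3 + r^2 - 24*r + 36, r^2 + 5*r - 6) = r + 6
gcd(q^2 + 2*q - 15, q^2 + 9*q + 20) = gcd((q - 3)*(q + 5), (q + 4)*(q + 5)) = q + 5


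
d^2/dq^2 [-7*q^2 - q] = -14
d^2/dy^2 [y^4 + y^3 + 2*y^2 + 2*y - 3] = 12*y^2 + 6*y + 4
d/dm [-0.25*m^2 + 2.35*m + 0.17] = 2.35 - 0.5*m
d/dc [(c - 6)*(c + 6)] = 2*c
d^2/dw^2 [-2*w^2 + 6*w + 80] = -4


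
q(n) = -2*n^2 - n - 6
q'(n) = -4*n - 1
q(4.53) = -51.57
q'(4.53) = -19.12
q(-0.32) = -5.88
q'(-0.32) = 0.28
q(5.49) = -71.77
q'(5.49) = -22.96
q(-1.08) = -7.25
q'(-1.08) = 3.32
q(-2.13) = -12.94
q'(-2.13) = 7.52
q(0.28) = -6.44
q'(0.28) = -2.12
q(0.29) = -6.46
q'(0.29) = -2.16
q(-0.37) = -5.90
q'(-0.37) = 0.48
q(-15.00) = -441.00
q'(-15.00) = 59.00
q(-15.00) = -441.00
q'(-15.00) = 59.00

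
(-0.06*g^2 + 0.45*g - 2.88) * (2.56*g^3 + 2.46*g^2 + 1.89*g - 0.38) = -0.1536*g^5 + 1.0044*g^4 - 6.3792*g^3 - 6.2115*g^2 - 5.6142*g + 1.0944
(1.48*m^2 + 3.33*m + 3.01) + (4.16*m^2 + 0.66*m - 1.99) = 5.64*m^2 + 3.99*m + 1.02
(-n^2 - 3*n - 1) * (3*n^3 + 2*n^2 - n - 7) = -3*n^5 - 11*n^4 - 8*n^3 + 8*n^2 + 22*n + 7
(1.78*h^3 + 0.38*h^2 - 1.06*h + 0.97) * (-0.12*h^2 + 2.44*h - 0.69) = -0.2136*h^5 + 4.2976*h^4 - 0.1738*h^3 - 2.965*h^2 + 3.0982*h - 0.6693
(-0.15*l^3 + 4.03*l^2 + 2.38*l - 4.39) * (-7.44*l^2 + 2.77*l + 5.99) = 1.116*l^5 - 30.3987*l^4 - 7.4426*l^3 + 63.3939*l^2 + 2.0959*l - 26.2961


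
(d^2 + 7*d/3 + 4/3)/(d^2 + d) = (d + 4/3)/d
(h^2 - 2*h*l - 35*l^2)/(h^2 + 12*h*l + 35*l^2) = (h - 7*l)/(h + 7*l)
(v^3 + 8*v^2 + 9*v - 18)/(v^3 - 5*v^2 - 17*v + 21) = (v + 6)/(v - 7)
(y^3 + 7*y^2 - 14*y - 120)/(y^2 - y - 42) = (y^2 + y - 20)/(y - 7)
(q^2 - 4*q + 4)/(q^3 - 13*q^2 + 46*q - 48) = (q - 2)/(q^2 - 11*q + 24)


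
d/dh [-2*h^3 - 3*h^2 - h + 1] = -6*h^2 - 6*h - 1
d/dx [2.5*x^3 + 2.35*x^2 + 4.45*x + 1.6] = 7.5*x^2 + 4.7*x + 4.45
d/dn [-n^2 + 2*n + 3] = 2 - 2*n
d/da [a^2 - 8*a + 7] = 2*a - 8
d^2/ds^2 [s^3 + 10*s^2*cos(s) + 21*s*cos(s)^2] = -10*s^2*cos(s) - 40*s*sin(s) - 42*s*cos(2*s) + 6*s - 42*sin(2*s) + 20*cos(s)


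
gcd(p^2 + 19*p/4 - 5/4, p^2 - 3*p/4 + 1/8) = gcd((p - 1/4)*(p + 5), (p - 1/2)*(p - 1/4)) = p - 1/4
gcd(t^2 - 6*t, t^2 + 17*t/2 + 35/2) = 1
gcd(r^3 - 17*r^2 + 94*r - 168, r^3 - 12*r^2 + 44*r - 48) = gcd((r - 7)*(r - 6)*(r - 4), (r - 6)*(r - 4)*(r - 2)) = r^2 - 10*r + 24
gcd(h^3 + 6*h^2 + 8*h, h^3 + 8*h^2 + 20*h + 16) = h^2 + 6*h + 8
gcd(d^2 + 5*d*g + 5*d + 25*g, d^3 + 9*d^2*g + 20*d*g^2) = d + 5*g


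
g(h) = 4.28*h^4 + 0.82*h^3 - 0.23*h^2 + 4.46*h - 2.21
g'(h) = 17.12*h^3 + 2.46*h^2 - 0.46*h + 4.46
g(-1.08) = -2.51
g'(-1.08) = -13.74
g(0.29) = -0.89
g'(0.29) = 4.95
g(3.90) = 1050.48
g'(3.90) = 1055.62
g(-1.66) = 18.50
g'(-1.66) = -66.31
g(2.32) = 141.13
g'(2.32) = 230.41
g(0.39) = -0.36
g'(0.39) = 5.67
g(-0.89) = -4.25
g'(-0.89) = -5.25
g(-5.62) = 4089.52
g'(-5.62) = -2954.13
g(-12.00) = 87244.27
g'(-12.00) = -29219.14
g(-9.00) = 27422.32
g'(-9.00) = -12272.62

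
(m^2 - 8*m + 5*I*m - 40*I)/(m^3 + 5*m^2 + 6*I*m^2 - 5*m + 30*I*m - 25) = (m - 8)/(m^2 + m*(5 + I) + 5*I)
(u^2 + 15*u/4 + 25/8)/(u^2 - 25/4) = (4*u + 5)/(2*(2*u - 5))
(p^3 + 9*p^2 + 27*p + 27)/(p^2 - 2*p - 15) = (p^2 + 6*p + 9)/(p - 5)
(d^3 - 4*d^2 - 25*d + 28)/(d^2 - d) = d - 3 - 28/d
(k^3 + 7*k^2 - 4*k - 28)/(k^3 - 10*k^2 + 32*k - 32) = (k^2 + 9*k + 14)/(k^2 - 8*k + 16)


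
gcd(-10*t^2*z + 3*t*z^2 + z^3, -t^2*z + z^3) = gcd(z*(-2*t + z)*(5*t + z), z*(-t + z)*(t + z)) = z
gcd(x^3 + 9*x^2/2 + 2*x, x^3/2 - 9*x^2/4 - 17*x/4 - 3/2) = x + 1/2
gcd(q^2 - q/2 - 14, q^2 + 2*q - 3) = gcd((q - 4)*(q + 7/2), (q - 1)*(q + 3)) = 1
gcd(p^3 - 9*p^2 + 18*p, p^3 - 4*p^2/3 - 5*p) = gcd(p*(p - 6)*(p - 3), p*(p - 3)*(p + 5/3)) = p^2 - 3*p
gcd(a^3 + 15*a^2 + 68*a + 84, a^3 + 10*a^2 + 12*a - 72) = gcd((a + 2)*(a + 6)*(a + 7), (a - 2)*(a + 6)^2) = a + 6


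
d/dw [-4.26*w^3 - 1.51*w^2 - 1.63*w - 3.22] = -12.78*w^2 - 3.02*w - 1.63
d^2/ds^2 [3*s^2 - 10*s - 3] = 6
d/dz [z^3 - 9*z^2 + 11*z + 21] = 3*z^2 - 18*z + 11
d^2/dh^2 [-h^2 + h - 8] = -2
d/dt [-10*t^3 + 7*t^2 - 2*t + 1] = -30*t^2 + 14*t - 2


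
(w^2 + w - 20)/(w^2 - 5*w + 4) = (w + 5)/(w - 1)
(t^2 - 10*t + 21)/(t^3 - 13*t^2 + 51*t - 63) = 1/(t - 3)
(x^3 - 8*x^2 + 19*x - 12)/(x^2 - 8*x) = (x^3 - 8*x^2 + 19*x - 12)/(x*(x - 8))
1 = 1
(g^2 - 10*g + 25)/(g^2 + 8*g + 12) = (g^2 - 10*g + 25)/(g^2 + 8*g + 12)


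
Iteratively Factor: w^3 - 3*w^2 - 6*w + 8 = (w + 2)*(w^2 - 5*w + 4) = (w - 4)*(w + 2)*(w - 1)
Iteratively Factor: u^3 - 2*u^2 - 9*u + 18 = (u - 3)*(u^2 + u - 6) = (u - 3)*(u + 3)*(u - 2)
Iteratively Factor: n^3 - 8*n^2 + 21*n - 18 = (n - 3)*(n^2 - 5*n + 6) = (n - 3)*(n - 2)*(n - 3)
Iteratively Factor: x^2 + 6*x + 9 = (x + 3)*(x + 3)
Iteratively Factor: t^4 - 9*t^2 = (t)*(t^3 - 9*t) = t*(t - 3)*(t^2 + 3*t) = t^2*(t - 3)*(t + 3)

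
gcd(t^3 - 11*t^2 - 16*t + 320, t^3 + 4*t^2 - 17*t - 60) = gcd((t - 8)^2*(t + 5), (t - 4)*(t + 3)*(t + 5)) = t + 5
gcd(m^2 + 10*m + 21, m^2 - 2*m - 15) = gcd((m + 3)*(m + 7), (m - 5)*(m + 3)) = m + 3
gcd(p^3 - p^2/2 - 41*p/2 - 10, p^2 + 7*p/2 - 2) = p + 4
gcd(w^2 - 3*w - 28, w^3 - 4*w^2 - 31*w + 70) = w - 7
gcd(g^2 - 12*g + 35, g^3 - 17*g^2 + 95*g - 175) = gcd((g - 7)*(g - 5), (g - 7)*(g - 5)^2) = g^2 - 12*g + 35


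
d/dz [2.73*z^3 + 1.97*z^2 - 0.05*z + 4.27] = 8.19*z^2 + 3.94*z - 0.05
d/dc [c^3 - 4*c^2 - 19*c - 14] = 3*c^2 - 8*c - 19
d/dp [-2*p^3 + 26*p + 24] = 26 - 6*p^2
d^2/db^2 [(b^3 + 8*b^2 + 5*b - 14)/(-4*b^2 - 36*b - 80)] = 3*(b^3 - 3*b^2 - 87*b - 241)/(b^6 + 27*b^5 + 303*b^4 + 1809*b^3 + 6060*b^2 + 10800*b + 8000)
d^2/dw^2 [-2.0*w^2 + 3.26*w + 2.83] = -4.00000000000000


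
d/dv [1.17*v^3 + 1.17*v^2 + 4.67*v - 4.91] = 3.51*v^2 + 2.34*v + 4.67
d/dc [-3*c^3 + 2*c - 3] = 2 - 9*c^2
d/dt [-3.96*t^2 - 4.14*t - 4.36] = -7.92*t - 4.14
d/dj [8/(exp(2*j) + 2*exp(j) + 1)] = -16*(exp(j) + 1)*exp(j)/(exp(2*j) + 2*exp(j) + 1)^2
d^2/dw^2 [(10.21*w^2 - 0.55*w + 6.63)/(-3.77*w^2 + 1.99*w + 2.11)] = (2.27373675443232e-13*w^4 - 137.562776*w^3 - 1052.694084*w^2 + 324.692004*w - 253.52092)/(53.582633*w^6 - 84.851013*w^5 - 45.178926*w^4 + 87.098519*w^3 + 25.285818*w^2 - 26.579037*w - 9.393931)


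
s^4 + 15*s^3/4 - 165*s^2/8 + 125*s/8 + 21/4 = (s - 2)*(s - 3/2)*(s + 1/4)*(s + 7)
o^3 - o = o*(o - 1)*(o + 1)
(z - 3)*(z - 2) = z^2 - 5*z + 6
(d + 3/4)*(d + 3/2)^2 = d^3 + 15*d^2/4 + 9*d/2 + 27/16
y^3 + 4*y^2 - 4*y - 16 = (y - 2)*(y + 2)*(y + 4)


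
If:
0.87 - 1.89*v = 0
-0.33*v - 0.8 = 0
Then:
No Solution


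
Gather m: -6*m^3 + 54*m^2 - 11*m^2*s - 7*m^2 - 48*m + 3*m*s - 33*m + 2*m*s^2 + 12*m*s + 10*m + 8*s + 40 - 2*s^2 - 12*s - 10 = -6*m^3 + m^2*(47 - 11*s) + m*(2*s^2 + 15*s - 71) - 2*s^2 - 4*s + 30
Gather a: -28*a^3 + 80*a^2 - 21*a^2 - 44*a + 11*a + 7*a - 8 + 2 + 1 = -28*a^3 + 59*a^2 - 26*a - 5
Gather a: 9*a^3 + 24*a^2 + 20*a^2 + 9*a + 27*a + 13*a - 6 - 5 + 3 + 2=9*a^3 + 44*a^2 + 49*a - 6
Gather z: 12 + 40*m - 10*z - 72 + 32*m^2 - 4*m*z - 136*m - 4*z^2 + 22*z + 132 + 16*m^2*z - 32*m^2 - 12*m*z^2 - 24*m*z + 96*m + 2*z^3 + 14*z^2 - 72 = 2*z^3 + z^2*(10 - 12*m) + z*(16*m^2 - 28*m + 12)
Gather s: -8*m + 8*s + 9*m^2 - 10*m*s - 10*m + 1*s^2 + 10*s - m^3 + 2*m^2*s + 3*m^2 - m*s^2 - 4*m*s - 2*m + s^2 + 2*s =-m^3 + 12*m^2 - 20*m + s^2*(2 - m) + s*(2*m^2 - 14*m + 20)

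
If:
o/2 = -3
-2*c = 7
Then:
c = -7/2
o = -6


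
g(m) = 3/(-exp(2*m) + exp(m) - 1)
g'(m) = 3*(2*exp(2*m) - exp(m))/(-exp(2*m) + exp(m) - 1)^2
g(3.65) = -0.00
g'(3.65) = 0.00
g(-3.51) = -3.09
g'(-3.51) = -0.09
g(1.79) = -0.10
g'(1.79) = 0.21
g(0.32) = -1.97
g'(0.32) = 3.14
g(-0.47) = -3.92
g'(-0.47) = 0.80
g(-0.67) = -4.00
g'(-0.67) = 0.06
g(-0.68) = -4.00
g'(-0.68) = 0.04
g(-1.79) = -3.48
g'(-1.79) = -0.45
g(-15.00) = -3.00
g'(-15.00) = 0.00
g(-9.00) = -3.00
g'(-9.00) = 0.00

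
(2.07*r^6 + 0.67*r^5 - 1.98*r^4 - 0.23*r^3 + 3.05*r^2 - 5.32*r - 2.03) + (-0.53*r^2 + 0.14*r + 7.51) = 2.07*r^6 + 0.67*r^5 - 1.98*r^4 - 0.23*r^3 + 2.52*r^2 - 5.18*r + 5.48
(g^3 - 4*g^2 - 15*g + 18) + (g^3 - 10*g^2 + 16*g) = 2*g^3 - 14*g^2 + g + 18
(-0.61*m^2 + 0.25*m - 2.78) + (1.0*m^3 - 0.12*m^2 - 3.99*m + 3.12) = 1.0*m^3 - 0.73*m^2 - 3.74*m + 0.34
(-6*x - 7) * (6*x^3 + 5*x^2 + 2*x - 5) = -36*x^4 - 72*x^3 - 47*x^2 + 16*x + 35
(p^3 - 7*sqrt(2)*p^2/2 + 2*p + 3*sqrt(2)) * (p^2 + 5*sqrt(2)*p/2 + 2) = p^5 - sqrt(2)*p^4 - 27*p^3/2 + sqrt(2)*p^2 + 19*p + 6*sqrt(2)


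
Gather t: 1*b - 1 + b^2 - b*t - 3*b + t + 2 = b^2 - 2*b + t*(1 - b) + 1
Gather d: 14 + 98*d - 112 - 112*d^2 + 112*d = -112*d^2 + 210*d - 98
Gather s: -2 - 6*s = -6*s - 2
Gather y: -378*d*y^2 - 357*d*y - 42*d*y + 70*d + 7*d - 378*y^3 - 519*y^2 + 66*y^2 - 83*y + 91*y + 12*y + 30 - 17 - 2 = 77*d - 378*y^3 + y^2*(-378*d - 453) + y*(20 - 399*d) + 11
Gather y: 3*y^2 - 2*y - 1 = 3*y^2 - 2*y - 1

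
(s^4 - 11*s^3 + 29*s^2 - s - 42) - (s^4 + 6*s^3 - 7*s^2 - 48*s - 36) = -17*s^3 + 36*s^2 + 47*s - 6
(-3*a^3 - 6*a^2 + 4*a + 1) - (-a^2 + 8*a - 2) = -3*a^3 - 5*a^2 - 4*a + 3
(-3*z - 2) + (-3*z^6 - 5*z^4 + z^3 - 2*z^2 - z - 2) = -3*z^6 - 5*z^4 + z^3 - 2*z^2 - 4*z - 4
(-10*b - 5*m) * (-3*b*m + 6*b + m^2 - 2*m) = 30*b^2*m - 60*b^2 + 5*b*m^2 - 10*b*m - 5*m^3 + 10*m^2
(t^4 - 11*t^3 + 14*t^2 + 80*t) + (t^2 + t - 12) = t^4 - 11*t^3 + 15*t^2 + 81*t - 12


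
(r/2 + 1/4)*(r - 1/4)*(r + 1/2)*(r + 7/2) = r^4/2 + 17*r^3/8 + 21*r^2/16 - r/32 - 7/64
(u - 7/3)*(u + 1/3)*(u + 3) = u^3 + u^2 - 61*u/9 - 7/3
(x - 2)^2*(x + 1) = x^3 - 3*x^2 + 4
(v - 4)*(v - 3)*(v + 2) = v^3 - 5*v^2 - 2*v + 24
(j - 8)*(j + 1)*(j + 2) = j^3 - 5*j^2 - 22*j - 16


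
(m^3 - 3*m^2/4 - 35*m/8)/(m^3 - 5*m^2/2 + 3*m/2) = (8*m^2 - 6*m - 35)/(4*(2*m^2 - 5*m + 3))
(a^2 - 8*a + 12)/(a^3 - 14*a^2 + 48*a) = (a - 2)/(a*(a - 8))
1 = 1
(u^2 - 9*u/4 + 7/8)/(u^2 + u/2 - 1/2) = (u - 7/4)/(u + 1)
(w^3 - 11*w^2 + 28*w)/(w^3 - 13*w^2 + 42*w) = (w - 4)/(w - 6)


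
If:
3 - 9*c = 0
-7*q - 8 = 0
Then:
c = 1/3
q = -8/7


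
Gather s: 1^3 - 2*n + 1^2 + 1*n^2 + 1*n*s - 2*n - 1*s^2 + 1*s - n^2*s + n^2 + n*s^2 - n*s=2*n^2 - 4*n + s^2*(n - 1) + s*(1 - n^2) + 2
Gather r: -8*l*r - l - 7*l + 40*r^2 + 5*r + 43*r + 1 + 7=-8*l + 40*r^2 + r*(48 - 8*l) + 8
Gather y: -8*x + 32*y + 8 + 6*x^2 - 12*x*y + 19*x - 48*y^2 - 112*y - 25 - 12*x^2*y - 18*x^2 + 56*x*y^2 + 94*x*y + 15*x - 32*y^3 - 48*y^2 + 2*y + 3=-12*x^2 + 26*x - 32*y^3 + y^2*(56*x - 96) + y*(-12*x^2 + 82*x - 78) - 14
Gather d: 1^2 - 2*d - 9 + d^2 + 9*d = d^2 + 7*d - 8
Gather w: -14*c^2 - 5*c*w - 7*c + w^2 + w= -14*c^2 - 7*c + w^2 + w*(1 - 5*c)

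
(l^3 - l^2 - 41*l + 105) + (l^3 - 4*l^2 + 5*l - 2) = 2*l^3 - 5*l^2 - 36*l + 103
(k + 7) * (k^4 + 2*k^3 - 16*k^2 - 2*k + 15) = k^5 + 9*k^4 - 2*k^3 - 114*k^2 + k + 105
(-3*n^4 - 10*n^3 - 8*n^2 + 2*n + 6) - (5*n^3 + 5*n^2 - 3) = -3*n^4 - 15*n^3 - 13*n^2 + 2*n + 9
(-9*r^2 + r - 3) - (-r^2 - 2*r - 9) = -8*r^2 + 3*r + 6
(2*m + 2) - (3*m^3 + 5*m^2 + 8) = -3*m^3 - 5*m^2 + 2*m - 6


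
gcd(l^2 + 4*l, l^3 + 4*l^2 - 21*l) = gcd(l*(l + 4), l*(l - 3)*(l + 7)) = l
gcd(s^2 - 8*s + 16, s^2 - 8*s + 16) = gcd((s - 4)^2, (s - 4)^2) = s^2 - 8*s + 16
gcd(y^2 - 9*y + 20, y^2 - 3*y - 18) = 1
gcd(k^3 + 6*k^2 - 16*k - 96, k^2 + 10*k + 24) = k^2 + 10*k + 24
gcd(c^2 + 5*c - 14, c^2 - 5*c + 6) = c - 2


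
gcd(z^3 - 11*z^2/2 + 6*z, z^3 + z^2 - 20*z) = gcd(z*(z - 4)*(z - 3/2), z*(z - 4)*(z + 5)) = z^2 - 4*z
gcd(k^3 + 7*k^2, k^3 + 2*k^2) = k^2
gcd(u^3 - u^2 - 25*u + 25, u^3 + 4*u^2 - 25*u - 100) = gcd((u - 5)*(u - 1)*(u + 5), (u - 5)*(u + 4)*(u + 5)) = u^2 - 25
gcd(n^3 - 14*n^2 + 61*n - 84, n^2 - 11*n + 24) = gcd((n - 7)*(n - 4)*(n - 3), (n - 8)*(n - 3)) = n - 3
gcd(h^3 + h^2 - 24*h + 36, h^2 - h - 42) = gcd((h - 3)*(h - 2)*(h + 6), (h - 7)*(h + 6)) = h + 6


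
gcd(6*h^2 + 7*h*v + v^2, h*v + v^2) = h + v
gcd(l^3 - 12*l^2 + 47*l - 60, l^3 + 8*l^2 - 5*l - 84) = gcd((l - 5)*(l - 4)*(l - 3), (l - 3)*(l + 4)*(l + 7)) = l - 3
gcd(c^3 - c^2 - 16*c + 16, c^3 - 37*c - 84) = c + 4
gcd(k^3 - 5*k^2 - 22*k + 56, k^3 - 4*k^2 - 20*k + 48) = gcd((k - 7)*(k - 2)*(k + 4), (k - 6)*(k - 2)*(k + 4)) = k^2 + 2*k - 8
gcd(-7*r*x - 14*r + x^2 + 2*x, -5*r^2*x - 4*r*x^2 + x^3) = 1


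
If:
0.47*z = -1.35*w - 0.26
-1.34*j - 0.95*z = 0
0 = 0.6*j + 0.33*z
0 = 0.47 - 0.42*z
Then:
No Solution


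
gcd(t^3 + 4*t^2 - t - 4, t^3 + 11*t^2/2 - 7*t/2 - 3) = t - 1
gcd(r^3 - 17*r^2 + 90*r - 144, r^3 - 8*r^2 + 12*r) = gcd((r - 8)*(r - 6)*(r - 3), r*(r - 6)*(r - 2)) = r - 6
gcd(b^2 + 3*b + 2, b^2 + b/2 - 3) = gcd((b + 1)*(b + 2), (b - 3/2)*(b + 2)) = b + 2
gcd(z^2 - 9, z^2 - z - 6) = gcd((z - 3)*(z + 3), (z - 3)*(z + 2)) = z - 3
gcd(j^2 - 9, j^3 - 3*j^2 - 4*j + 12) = j - 3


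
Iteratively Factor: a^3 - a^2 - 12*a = (a + 3)*(a^2 - 4*a) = (a - 4)*(a + 3)*(a)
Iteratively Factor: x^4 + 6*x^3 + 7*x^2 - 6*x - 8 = (x + 4)*(x^3 + 2*x^2 - x - 2) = (x + 2)*(x + 4)*(x^2 - 1) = (x - 1)*(x + 2)*(x + 4)*(x + 1)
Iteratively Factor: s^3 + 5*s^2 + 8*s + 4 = (s + 2)*(s^2 + 3*s + 2) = (s + 2)^2*(s + 1)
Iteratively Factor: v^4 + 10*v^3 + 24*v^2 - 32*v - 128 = (v - 2)*(v^3 + 12*v^2 + 48*v + 64) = (v - 2)*(v + 4)*(v^2 + 8*v + 16) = (v - 2)*(v + 4)^2*(v + 4)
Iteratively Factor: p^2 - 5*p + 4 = (p - 4)*(p - 1)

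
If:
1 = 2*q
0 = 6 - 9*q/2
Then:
No Solution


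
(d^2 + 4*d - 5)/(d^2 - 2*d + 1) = (d + 5)/(d - 1)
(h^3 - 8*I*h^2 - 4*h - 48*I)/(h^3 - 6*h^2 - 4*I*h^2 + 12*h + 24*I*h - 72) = (h - 4*I)/(h - 6)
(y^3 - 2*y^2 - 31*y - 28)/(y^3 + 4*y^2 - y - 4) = (y - 7)/(y - 1)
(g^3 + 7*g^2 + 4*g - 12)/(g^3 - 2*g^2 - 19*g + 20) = (g^2 + 8*g + 12)/(g^2 - g - 20)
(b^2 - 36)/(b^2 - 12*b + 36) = (b + 6)/(b - 6)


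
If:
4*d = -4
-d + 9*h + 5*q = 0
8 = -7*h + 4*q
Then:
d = -1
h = -44/71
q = 65/71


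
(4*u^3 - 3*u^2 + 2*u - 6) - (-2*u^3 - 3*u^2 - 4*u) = 6*u^3 + 6*u - 6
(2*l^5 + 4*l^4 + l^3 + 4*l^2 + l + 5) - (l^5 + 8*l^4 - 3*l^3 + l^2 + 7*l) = l^5 - 4*l^4 + 4*l^3 + 3*l^2 - 6*l + 5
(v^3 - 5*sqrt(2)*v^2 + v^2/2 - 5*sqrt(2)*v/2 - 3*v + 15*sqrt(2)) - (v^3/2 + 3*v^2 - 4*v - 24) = v^3/2 - 5*sqrt(2)*v^2 - 5*v^2/2 - 5*sqrt(2)*v/2 + v + 15*sqrt(2) + 24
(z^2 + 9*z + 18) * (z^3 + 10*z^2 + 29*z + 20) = z^5 + 19*z^4 + 137*z^3 + 461*z^2 + 702*z + 360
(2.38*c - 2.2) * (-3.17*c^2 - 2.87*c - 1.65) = -7.5446*c^3 + 0.143400000000001*c^2 + 2.387*c + 3.63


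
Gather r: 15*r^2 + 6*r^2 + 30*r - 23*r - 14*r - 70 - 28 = 21*r^2 - 7*r - 98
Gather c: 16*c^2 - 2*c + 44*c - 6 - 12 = 16*c^2 + 42*c - 18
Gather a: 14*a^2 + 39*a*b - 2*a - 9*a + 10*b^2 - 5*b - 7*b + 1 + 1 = 14*a^2 + a*(39*b - 11) + 10*b^2 - 12*b + 2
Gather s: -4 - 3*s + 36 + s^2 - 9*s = s^2 - 12*s + 32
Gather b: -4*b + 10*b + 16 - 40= 6*b - 24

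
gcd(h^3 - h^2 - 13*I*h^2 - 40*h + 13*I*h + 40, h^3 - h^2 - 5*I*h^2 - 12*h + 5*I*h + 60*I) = h - 5*I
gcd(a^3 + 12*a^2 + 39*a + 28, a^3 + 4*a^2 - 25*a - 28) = a^2 + 8*a + 7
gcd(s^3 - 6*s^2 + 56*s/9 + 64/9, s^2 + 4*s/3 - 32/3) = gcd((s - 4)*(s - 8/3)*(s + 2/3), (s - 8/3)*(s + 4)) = s - 8/3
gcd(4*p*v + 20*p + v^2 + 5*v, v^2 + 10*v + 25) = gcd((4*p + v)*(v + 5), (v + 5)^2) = v + 5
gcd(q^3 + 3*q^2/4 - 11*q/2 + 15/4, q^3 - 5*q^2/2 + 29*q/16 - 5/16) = q^2 - 9*q/4 + 5/4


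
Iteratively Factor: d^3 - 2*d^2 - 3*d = (d + 1)*(d^2 - 3*d) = (d - 3)*(d + 1)*(d)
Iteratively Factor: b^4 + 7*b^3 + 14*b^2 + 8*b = (b + 2)*(b^3 + 5*b^2 + 4*b) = b*(b + 2)*(b^2 + 5*b + 4) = b*(b + 1)*(b + 2)*(b + 4)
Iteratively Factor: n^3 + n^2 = (n + 1)*(n^2) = n*(n + 1)*(n)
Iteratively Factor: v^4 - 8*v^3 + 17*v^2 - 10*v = (v - 2)*(v^3 - 6*v^2 + 5*v) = (v - 2)*(v - 1)*(v^2 - 5*v) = (v - 5)*(v - 2)*(v - 1)*(v)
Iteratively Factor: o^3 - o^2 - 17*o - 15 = (o + 3)*(o^2 - 4*o - 5) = (o + 1)*(o + 3)*(o - 5)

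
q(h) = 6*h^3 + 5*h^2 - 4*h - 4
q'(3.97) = 319.40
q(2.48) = 108.35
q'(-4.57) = 326.23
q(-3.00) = -109.00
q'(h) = 18*h^2 + 10*h - 4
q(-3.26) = -145.70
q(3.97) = 434.35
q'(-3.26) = 154.70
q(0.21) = -4.56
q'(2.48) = 131.51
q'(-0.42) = -5.02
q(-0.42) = -1.88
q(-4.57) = -453.96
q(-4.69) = -494.23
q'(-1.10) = 6.78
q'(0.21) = -1.11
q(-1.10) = -1.54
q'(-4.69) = 345.03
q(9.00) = 4739.00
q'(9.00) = 1544.00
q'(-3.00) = 128.00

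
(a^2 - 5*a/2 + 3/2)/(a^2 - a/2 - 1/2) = (2*a - 3)/(2*a + 1)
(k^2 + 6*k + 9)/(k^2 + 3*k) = (k + 3)/k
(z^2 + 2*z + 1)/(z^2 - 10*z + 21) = (z^2 + 2*z + 1)/(z^2 - 10*z + 21)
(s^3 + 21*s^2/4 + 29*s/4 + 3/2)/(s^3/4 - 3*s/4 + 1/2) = (4*s^2 + 13*s + 3)/(s^2 - 2*s + 1)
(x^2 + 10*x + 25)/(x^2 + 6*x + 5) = (x + 5)/(x + 1)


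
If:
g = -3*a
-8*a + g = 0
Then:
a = 0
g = 0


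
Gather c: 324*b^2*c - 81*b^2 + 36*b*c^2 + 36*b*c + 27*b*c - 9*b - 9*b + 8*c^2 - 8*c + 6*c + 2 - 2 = -81*b^2 - 18*b + c^2*(36*b + 8) + c*(324*b^2 + 63*b - 2)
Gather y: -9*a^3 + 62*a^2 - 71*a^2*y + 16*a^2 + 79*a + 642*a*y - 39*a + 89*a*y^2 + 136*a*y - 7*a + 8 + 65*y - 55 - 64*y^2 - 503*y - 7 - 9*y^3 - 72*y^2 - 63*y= -9*a^3 + 78*a^2 + 33*a - 9*y^3 + y^2*(89*a - 136) + y*(-71*a^2 + 778*a - 501) - 54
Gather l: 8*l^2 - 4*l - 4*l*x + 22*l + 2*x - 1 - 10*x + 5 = 8*l^2 + l*(18 - 4*x) - 8*x + 4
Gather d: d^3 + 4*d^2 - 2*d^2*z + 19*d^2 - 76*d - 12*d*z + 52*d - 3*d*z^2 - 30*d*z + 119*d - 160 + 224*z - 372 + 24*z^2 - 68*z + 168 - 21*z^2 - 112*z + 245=d^3 + d^2*(23 - 2*z) + d*(-3*z^2 - 42*z + 95) + 3*z^2 + 44*z - 119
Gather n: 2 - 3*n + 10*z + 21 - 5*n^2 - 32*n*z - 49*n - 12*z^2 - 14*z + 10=-5*n^2 + n*(-32*z - 52) - 12*z^2 - 4*z + 33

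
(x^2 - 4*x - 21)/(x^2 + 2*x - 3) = (x - 7)/(x - 1)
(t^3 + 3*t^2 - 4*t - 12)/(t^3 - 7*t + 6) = (t + 2)/(t - 1)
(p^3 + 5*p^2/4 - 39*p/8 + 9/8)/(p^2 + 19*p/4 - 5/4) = (2*p^2 + 3*p - 9)/(2*(p + 5))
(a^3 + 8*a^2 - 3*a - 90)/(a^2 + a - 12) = (a^2 + 11*a + 30)/(a + 4)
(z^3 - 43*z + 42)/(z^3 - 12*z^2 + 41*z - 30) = (z + 7)/(z - 5)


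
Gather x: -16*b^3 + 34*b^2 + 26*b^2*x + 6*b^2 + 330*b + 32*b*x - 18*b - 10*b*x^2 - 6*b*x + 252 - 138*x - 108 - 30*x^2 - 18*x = -16*b^3 + 40*b^2 + 312*b + x^2*(-10*b - 30) + x*(26*b^2 + 26*b - 156) + 144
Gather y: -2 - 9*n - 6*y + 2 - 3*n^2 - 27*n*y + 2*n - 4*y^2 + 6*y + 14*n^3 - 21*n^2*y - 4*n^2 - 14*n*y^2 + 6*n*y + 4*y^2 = 14*n^3 - 7*n^2 - 14*n*y^2 - 7*n + y*(-21*n^2 - 21*n)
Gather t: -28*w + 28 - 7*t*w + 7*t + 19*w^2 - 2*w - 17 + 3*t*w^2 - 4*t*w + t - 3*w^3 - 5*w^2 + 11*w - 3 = t*(3*w^2 - 11*w + 8) - 3*w^3 + 14*w^2 - 19*w + 8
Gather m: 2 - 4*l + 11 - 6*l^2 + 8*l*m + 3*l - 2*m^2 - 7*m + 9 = -6*l^2 - l - 2*m^2 + m*(8*l - 7) + 22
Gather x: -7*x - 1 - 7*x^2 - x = -7*x^2 - 8*x - 1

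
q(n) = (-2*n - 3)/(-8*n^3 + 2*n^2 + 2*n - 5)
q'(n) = (-2*n - 3)*(24*n^2 - 4*n - 2)/(-8*n^3 + 2*n^2 + 2*n - 5)^2 - 2/(-8*n^3 + 2*n^2 + 2*n - 5)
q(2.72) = 0.06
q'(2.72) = -0.05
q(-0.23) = 0.48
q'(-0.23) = 0.36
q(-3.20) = 0.01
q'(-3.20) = 0.00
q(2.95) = 0.05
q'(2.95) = -0.04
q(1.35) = 0.31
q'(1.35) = -0.51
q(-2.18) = 0.02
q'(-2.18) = -0.00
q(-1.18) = -0.07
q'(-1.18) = -0.55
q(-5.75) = 0.01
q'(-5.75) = 0.00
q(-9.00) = 0.00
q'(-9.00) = 0.00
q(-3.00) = 0.01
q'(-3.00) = 0.00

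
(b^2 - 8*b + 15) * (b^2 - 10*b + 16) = b^4 - 18*b^3 + 111*b^2 - 278*b + 240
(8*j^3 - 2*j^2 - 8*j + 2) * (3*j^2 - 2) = 24*j^5 - 6*j^4 - 40*j^3 + 10*j^2 + 16*j - 4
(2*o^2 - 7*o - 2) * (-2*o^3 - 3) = -4*o^5 + 14*o^4 + 4*o^3 - 6*o^2 + 21*o + 6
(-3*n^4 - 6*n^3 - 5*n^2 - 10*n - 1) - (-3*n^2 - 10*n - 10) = -3*n^4 - 6*n^3 - 2*n^2 + 9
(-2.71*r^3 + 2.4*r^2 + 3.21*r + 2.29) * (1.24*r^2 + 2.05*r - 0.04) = -3.3604*r^5 - 2.5795*r^4 + 9.0088*r^3 + 9.3241*r^2 + 4.5661*r - 0.0916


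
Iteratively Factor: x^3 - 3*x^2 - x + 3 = (x - 1)*(x^2 - 2*x - 3) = (x - 1)*(x + 1)*(x - 3)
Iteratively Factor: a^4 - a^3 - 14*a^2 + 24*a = (a + 4)*(a^3 - 5*a^2 + 6*a) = (a - 3)*(a + 4)*(a^2 - 2*a) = (a - 3)*(a - 2)*(a + 4)*(a)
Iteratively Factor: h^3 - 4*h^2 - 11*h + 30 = (h - 5)*(h^2 + h - 6) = (h - 5)*(h + 3)*(h - 2)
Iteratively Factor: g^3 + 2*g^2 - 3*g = (g - 1)*(g^2 + 3*g) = (g - 1)*(g + 3)*(g)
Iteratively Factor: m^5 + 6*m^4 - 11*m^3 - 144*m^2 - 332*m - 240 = (m + 2)*(m^4 + 4*m^3 - 19*m^2 - 106*m - 120) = (m + 2)*(m + 4)*(m^3 - 19*m - 30) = (m - 5)*(m + 2)*(m + 4)*(m^2 + 5*m + 6) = (m - 5)*(m + 2)*(m + 3)*(m + 4)*(m + 2)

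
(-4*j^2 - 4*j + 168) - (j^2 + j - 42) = -5*j^2 - 5*j + 210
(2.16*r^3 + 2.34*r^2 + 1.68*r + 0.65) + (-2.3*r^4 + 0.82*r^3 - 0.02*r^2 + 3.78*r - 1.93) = -2.3*r^4 + 2.98*r^3 + 2.32*r^2 + 5.46*r - 1.28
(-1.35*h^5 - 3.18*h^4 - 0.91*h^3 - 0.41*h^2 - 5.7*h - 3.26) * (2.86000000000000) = -3.861*h^5 - 9.0948*h^4 - 2.6026*h^3 - 1.1726*h^2 - 16.302*h - 9.3236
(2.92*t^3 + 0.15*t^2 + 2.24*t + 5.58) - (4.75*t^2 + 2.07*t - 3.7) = 2.92*t^3 - 4.6*t^2 + 0.17*t + 9.28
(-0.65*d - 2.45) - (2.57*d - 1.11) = -3.22*d - 1.34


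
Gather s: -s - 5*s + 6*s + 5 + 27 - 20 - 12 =0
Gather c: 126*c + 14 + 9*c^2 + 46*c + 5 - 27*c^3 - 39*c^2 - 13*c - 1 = -27*c^3 - 30*c^2 + 159*c + 18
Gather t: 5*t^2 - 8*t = 5*t^2 - 8*t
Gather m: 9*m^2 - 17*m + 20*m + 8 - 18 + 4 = 9*m^2 + 3*m - 6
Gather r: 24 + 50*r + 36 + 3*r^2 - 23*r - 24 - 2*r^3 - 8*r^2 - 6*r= -2*r^3 - 5*r^2 + 21*r + 36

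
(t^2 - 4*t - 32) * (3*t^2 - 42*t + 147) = 3*t^4 - 54*t^3 + 219*t^2 + 756*t - 4704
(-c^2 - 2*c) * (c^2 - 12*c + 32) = -c^4 + 10*c^3 - 8*c^2 - 64*c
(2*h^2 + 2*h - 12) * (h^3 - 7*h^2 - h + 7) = 2*h^5 - 12*h^4 - 28*h^3 + 96*h^2 + 26*h - 84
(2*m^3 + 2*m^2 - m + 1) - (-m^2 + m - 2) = 2*m^3 + 3*m^2 - 2*m + 3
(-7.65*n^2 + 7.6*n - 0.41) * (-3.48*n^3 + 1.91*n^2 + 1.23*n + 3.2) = 26.622*n^5 - 41.0595*n^4 + 6.5333*n^3 - 15.9151*n^2 + 23.8157*n - 1.312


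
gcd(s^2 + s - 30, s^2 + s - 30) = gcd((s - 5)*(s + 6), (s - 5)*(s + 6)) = s^2 + s - 30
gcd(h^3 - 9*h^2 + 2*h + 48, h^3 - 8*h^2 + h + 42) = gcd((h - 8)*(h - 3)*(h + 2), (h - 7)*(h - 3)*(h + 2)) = h^2 - h - 6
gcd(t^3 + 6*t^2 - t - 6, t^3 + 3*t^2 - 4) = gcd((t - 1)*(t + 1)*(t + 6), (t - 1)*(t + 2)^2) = t - 1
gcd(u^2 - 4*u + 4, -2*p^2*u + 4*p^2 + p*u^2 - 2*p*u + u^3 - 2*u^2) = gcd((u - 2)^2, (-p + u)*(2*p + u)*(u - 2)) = u - 2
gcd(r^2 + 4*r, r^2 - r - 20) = r + 4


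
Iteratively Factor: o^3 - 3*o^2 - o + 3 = (o - 1)*(o^2 - 2*o - 3) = (o - 3)*(o - 1)*(o + 1)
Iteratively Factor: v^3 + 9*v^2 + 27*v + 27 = (v + 3)*(v^2 + 6*v + 9) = (v + 3)^2*(v + 3)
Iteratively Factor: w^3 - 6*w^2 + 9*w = (w - 3)*(w^2 - 3*w) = (w - 3)^2*(w)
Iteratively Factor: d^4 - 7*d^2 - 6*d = (d + 2)*(d^3 - 2*d^2 - 3*d) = (d + 1)*(d + 2)*(d^2 - 3*d) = d*(d + 1)*(d + 2)*(d - 3)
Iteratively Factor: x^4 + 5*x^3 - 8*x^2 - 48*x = (x)*(x^3 + 5*x^2 - 8*x - 48) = x*(x - 3)*(x^2 + 8*x + 16) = x*(x - 3)*(x + 4)*(x + 4)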